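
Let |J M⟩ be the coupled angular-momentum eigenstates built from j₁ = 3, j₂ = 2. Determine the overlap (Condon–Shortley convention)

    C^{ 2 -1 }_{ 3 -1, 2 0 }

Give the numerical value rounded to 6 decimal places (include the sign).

+√(1/7) ≈ +0.377964

j₁+j₂−J=3  J+j₁−j₂=3  J−j₁+j₂=1  j₁+j₂+J+1=8
(j₁±m₁, j₂±m₂, J±M) = (2,4,2,2,1,3)
P² = 36/7
sum k=1..2:
  [1] −1/12 = -1/12
  [2] +1/4 = 1/4
S = 1/6
C² = P²·S² = 1/7 ; C = +0.377964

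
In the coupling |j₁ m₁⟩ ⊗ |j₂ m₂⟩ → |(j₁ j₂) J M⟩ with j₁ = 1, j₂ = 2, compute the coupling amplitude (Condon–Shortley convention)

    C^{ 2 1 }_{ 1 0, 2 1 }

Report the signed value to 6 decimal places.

-0.408248

j₁+j₂−J=1  J+j₁−j₂=1  J−j₁+j₂=3  j₁+j₂+J+1=6
(j₁±m₁, j₂±m₂, J±M) = (1,1,3,1,3,1)
P² = 3/2
sum k=0..1:
  [0] +1/6 = 1/6
  [1] −1/2 = -1/2
S = -1/3
C² = P²·S² = 1/6 ; C = -0.408248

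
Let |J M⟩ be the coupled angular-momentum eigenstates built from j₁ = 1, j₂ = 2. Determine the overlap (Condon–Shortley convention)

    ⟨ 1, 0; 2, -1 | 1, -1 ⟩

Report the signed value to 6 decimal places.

-0.547723

j₁+j₂−J=2  J+j₁−j₂=0  J−j₁+j₂=2  j₁+j₂+J+1=5
(j₁±m₁, j₂±m₂, J±M) = (1,1,1,3,0,2)
P² = 6/5
sum k=1..1:
  [1] −1/2 = -1/2
S = -1/2
C² = P²·S² = 3/10 ; C = -0.547723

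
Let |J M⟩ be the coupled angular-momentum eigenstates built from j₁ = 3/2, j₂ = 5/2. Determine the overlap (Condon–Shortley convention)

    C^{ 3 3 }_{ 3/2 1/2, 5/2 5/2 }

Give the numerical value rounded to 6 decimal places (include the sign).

triangle: 1!·2!·4!/8! = 48/40320
(j±m)!: 2!·1!·5!·0!·6!·0! = 172800
prefactor² = (2J+1)·Δ·N² = 1440
  k=1: −1/(1!·0!·0!·4!·2!·0!) = -1/48
Σ = -1/48  ⇒  CG² = 1440·(-1/48)² = 5/8
CG = −√(5/8) = -0.790569

−√(5/8) = -0.790569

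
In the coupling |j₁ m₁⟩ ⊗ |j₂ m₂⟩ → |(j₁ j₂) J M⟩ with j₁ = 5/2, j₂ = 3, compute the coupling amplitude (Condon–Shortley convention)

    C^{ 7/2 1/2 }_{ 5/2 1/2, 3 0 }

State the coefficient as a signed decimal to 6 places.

-0.436436  (= −√(4/21))

√[8·2!3!4!/10! · 3!2!3!3!4!3!] = √(6912/175)
  +(−1)^0/∏(0,2,2,3,1,1)! = 1/24  (running 1/24)
  +(−1)^1/∏(1,1,1,2,2,2)! = -1/8  (running -1/12)
  +(−1)^2/∏(2,0,0,1,3,3)! = 1/72  (running -5/72)
⟨..|..⟩ = √(6912/175)·(-5/72) = -0.436436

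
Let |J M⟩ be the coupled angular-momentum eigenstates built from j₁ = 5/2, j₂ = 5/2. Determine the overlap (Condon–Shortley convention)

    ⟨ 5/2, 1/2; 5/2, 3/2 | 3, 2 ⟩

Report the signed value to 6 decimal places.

√[7·2!3!3!/9! · 3!2!4!1!5!1!] = √(48)
  +(−1)^1/∏(1,1,1,3,2,0)! = -1/12  (running -1/12)
  +(−1)^2/∏(2,0,0,2,3,1)! = 1/24  (running -1/24)
⟨..|..⟩ = √(48)·(-1/24) = -0.288675

-0.288675  (= −√(1/12))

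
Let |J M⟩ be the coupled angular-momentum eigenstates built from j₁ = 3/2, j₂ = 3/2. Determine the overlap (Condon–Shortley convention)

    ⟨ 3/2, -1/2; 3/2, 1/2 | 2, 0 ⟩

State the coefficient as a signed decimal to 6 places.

−√(1/4) = -0.500000

triangle: 1!×2!×2!/6! = 4/720
(j±m)!: 1!×2!×2!×1!×2!×2! = 16
prefactor² = (2J+1)×Δ×N² = 4/9
  k=0: +1/(0!×1!×2!×2!×0!×0!) = 1/4
  k=1: −1/(1!×0!×1!×1!×1!×1!) = -1
Σ = -3/4  ⇒  CG² = 4/9×(-3/4)² = 1/4
CG = −√(1/4) = -0.500000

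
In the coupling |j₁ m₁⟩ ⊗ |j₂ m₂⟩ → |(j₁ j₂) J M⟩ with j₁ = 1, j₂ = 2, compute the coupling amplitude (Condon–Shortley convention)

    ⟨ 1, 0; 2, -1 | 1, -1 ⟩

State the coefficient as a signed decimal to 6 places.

−√(3/10) = -0.547723

triangle: 2!×0!×2!/5! = 4/120
(j±m)!: 1!×1!×1!×3!×0!×2! = 12
prefactor² = (2J+1)×Δ×N² = 6/5
  k=1: −1/(1!×1!×0!×0!×0!×2!) = -1/2
Σ = -1/2  ⇒  CG² = 6/5×(-1/2)² = 3/10
CG = −√(3/10) = -0.547723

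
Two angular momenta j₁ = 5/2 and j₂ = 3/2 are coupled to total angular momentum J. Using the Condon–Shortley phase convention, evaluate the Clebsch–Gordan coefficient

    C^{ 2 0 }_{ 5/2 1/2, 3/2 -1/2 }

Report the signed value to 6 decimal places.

triangle: 2!*3!*1!/7! = 12/5040
(j±m)!: 3!*2!*1!*2!*2!*2! = 96
prefactor² = (2J+1)*Δ*N² = 8/7
  k=0: +1/(0!*2!*2!*1!*1!*0!) = 1/4
  k=1: −1/(1!*1!*1!*0!*2!*1!) = -1/2
Σ = -1/4  ⇒  CG² = 8/7*(-1/4)² = 1/14
CG = −√(1/14) = -0.267261

−√(1/14) = -0.267261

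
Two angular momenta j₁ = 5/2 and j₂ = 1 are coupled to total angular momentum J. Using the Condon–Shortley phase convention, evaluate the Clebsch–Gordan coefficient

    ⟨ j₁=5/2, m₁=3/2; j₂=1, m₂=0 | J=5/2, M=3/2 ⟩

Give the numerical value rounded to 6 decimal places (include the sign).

j₁+j₂−J=1  J+j₁−j₂=4  J−j₁+j₂=1  j₁+j₂+J+1=7
(j₁±m₁, j₂±m₂, J±M) = (4,1,1,1,4,1)
P² = 576/35
sum k=0..1:
  [0] +1/6 = 1/6
  [1] −1/24 = -1/24
S = 1/8
C² = P²·S² = 9/35 ; C = +0.507093

+√(9/35) = +0.507093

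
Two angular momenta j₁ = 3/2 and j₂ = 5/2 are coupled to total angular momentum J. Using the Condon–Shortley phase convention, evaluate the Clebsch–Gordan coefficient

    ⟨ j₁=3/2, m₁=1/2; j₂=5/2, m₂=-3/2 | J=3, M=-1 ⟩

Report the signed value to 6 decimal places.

√[7·1!2!4!/8! · 2!1!1!4!2!4!] = √(96/5)
  +(−1)^0/∏(0,1,1,1,1,3)! = 1/6  (running 1/6)
  +(−1)^1/∏(1,0,0,0,2,4)! = -1/48  (running 7/48)
⟨..|..⟩ = √(96/5)·(7/48) = +0.639010

+√(49/120) ≈ +0.639010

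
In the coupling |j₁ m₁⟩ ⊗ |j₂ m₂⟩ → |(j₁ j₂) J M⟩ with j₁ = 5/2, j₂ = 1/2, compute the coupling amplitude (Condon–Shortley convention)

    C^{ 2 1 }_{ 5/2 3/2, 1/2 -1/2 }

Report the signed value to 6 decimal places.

j₁+j₂−J=1  J+j₁−j₂=4  J−j₁+j₂=0  j₁+j₂+J+1=6
(j₁±m₁, j₂±m₂, J±M) = (4,1,0,1,3,1)
P² = 24
sum k=0..0:
  [0] +1/6 = 1/6
S = 1/6
C² = P²·S² = 2/3 ; C = +0.816497

+√(2/3) = +0.816497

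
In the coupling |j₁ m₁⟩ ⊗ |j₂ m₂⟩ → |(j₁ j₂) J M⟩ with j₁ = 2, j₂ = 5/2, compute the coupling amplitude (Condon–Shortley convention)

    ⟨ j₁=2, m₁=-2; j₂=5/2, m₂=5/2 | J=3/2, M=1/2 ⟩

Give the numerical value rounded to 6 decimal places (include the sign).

-0.617213

j₁+j₂−J=3  J+j₁−j₂=1  J−j₁+j₂=2  j₁+j₂+J+1=7
(j₁±m₁, j₂±m₂, J±M) = (0,4,5,0,2,1)
P² = 384/7
sum k=3..3:
  [3] −1/12 = -1/12
S = -1/12
C² = P²·S² = 8/21 ; C = -0.617213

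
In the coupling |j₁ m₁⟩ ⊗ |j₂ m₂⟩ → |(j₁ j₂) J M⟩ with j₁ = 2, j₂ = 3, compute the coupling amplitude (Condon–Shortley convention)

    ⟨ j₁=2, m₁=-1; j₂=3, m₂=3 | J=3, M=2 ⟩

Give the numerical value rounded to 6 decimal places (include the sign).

+0.645497  (= +√(5/12))

triangle: 2!*2!*4!/9! = 96/362880
(j±m)!: 1!*3!*6!*0!*5!*1! = 518400
prefactor² = (2J+1)*Δ*N² = 960
  k=2: +1/(2!*0!*1!*4!*1!*0!) = 1/48
Σ = 1/48  ⇒  CG² = 960*1/48² = 5/12
CG = +√(5/12) = +0.645497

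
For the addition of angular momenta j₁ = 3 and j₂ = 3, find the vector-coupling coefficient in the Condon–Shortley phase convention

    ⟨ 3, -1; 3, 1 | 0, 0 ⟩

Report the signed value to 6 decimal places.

+√(1/7) ≈ +0.377964

triangle: 6!×0!×0!/7! = 720/5040
(j±m)!: 2!×4!×4!×2!×0!×0! = 2304
prefactor² = (2J+1)×Δ×N² = 2304/7
  k=4: +1/(4!×2!×0!×0!×0!×0!) = 1/48
Σ = 1/48  ⇒  CG² = 2304/7×1/48² = 1/7
CG = +√(1/7) = +0.377964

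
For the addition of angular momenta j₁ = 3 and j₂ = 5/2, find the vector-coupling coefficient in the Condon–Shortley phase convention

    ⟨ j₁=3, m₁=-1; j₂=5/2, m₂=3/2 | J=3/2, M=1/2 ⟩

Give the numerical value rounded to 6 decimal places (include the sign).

j₁+j₂−J=4  J+j₁−j₂=2  J−j₁+j₂=1  j₁+j₂+J+1=8
(j₁±m₁, j₂±m₂, J±M) = (2,4,4,1,2,1)
P² = 384/35
sum k=3..4:
  [3] −1/6 = -1/6
  [4] +1/48 = 1/48
S = -7/48
C² = P²·S² = 7/30 ; C = -0.483046

−√(7/30) = -0.483046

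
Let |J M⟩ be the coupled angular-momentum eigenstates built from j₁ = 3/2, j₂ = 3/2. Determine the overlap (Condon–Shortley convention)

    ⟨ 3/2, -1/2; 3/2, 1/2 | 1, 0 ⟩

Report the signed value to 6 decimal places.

−√(1/20) = -0.223607

√[3·2!1!1!/5! · 1!2!2!1!1!1!] = √(1/5)
  +(−1)^1/∏(1,1,1,1,0,0)! = -1  (running -1)
  +(−1)^2/∏(2,0,0,0,1,1)! = 1/2  (running -1/2)
⟨..|..⟩ = √(1/5)·(-1/2) = -0.223607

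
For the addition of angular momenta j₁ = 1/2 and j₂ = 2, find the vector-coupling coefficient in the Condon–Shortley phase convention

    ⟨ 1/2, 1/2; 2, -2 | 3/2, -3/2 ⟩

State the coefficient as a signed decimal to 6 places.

+0.894427  (= +√(4/5))

j₁+j₂−J=1  J+j₁−j₂=0  J−j₁+j₂=3  j₁+j₂+J+1=5
(j₁±m₁, j₂±m₂, J±M) = (1,0,0,4,0,3)
P² = 144/5
sum k=0..0:
  [0] +1/6 = 1/6
S = 1/6
C² = P²·S² = 4/5 ; C = +0.894427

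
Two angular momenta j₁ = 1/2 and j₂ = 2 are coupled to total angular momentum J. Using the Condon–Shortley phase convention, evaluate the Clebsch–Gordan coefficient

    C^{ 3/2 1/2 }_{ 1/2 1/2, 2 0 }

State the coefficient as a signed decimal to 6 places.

+0.632456  (= +√(2/5))

triangle: 1!*0!*3!/5! = 6/120
(j±m)!: 1!*0!*2!*2!*2!*1! = 8
prefactor² = (2J+1)*Δ*N² = 8/5
  k=0: +1/(0!*1!*0!*2!*0!*1!) = 1/2
Σ = 1/2  ⇒  CG² = 8/5*1/2² = 2/5
CG = +√(2/5) = +0.632456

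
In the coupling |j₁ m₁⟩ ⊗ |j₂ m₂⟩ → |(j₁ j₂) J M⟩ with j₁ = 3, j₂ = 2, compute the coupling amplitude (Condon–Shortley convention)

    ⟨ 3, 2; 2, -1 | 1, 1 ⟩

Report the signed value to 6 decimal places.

-0.534522  (= −√(2/7))

j₁+j₂−J=4  J+j₁−j₂=2  J−j₁+j₂=0  j₁+j₂+J+1=7
(j₁±m₁, j₂±m₂, J±M) = (5,1,1,3,2,0)
P² = 288/7
sum k=1..1:
  [1] −1/12 = -1/12
S = -1/12
C² = P²·S² = 2/7 ; C = -0.534522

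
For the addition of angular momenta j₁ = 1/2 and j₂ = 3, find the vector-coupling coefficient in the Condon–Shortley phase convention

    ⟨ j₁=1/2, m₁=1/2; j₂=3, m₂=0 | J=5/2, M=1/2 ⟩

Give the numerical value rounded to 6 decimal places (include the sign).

j₁+j₂−J=1  J+j₁−j₂=0  J−j₁+j₂=5  j₁+j₂+J+1=7
(j₁±m₁, j₂±m₂, J±M) = (1,0,3,3,3,2)
P² = 432/7
sum k=0..0:
  [0] +1/12 = 1/12
S = 1/12
C² = P²·S² = 3/7 ; C = +0.654654

+0.654654  (= +√(3/7))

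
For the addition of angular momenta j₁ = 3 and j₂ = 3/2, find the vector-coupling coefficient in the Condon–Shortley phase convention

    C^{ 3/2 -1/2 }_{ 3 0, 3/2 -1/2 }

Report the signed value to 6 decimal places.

-0.507093

√[4·3!3!0!/7! · 3!3!1!2!1!2!] = √(144/35)
  +(−1)^1/∏(1,2,2,0,1,0)! = -1/4  (running -1/4)
⟨..|..⟩ = √(144/35)·(-1/4) = -0.507093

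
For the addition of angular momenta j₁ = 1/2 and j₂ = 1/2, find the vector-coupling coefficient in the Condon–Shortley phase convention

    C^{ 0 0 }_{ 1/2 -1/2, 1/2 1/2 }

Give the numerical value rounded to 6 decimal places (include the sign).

j₁+j₂−J=1  J+j₁−j₂=0  J−j₁+j₂=0  j₁+j₂+J+1=2
(j₁±m₁, j₂±m₂, J±M) = (0,1,1,0,0,0)
P² = 1/2
sum k=1..1:
  [1] −1/1 = -1
S = -1
C² = P²·S² = 1/2 ; C = -0.707107

−√(1/2) ≈ -0.707107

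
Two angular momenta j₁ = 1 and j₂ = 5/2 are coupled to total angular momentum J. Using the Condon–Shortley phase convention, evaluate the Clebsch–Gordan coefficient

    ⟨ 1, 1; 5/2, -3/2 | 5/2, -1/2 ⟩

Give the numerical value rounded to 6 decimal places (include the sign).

+√(16/35) ≈ +0.676123

triangle: 1!·1!·4!/7! = 24/5040
(j±m)!: 2!·0!·1!·4!·2!·3! = 576
prefactor² = (2J+1)·Δ·N² = 576/35
  k=0: +1/(0!·1!·0!·1!·1!·3!) = 1/6
Σ = 1/6  ⇒  CG² = 576/35·1/6² = 16/35
CG = +√(16/35) = +0.676123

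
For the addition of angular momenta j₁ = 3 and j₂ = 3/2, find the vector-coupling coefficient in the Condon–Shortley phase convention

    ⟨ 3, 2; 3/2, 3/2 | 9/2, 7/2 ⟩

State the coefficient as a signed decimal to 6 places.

j₁+j₂−J=0  J+j₁−j₂=6  J−j₁+j₂=3  j₁+j₂+J+1=10
(j₁±m₁, j₂±m₂, J±M) = (5,1,3,0,8,1)
P² = 345600
sum k=0..0:
  [0] +1/720 = 1/720
S = 1/720
C² = P²·S² = 2/3 ; C = +0.816497

+√(2/3) ≈ +0.816497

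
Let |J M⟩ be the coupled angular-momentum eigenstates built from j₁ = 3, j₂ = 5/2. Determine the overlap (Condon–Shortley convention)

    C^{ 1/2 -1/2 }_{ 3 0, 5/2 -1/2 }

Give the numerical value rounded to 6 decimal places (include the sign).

j₁+j₂−J=5  J+j₁−j₂=1  J−j₁+j₂=0  j₁+j₂+J+1=7
(j₁±m₁, j₂±m₂, J±M) = (3,3,2,3,0,1)
P² = 144/7
sum k=2..2:
  [2] +1/12 = 1/12
S = 1/12
C² = P²·S² = 1/7 ; C = +0.377964

+0.377964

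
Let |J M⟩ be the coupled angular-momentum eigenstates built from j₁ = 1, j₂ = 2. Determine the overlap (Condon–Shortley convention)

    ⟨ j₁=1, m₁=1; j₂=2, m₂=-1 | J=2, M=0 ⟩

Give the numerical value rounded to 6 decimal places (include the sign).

+√(1/2) = +0.707107

j₁+j₂−J=1  J+j₁−j₂=1  J−j₁+j₂=3  j₁+j₂+J+1=6
(j₁±m₁, j₂±m₂, J±M) = (2,0,1,3,2,2)
P² = 2
sum k=0..0:
  [0] +1/2 = 1/2
S = 1/2
C² = P²·S² = 1/2 ; C = +0.707107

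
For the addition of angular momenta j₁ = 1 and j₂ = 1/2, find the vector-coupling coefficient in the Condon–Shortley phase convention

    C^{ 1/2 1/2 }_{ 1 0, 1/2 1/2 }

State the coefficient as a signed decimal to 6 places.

j₁+j₂−J=1  J+j₁−j₂=1  J−j₁+j₂=0  j₁+j₂+J+1=3
(j₁±m₁, j₂±m₂, J±M) = (1,1,1,0,1,0)
P² = 1/3
sum k=1..1:
  [1] −1/1 = -1
S = -1
C² = P²·S² = 1/3 ; C = -0.577350

-0.577350  (= −√(1/3))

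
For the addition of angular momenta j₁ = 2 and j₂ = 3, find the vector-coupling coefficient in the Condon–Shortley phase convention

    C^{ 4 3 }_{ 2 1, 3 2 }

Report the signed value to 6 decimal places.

j₁+j₂−J=1  J+j₁−j₂=3  J−j₁+j₂=5  j₁+j₂+J+1=10
(j₁±m₁, j₂±m₂, J±M) = (3,1,5,1,7,1)
P² = 6480
sum k=0..1:
  [0] +1/240 = 1/240
  [1] −1/144 = -1/144
S = -1/360
C² = P²·S² = 1/20 ; C = -0.223607

−√(1/20) = -0.223607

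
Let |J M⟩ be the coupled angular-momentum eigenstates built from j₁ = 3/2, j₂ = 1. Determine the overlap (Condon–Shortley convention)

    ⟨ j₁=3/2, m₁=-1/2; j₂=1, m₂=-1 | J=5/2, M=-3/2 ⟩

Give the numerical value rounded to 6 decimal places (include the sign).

√[6·0!3!2!/6! · 1!2!0!2!1!4!] = √(48/5)
  +(−1)^0/∏(0,0,2,0,1,2)! = 1/4  (running 1/4)
⟨..|..⟩ = √(48/5)·(1/4) = +0.774597

+0.774597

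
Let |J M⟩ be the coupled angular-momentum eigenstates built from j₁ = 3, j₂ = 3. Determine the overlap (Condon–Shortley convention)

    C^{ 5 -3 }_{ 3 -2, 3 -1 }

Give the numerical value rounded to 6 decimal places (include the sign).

−√(1/6) = -0.408248

√[11·1!5!5!/12! · 1!5!2!4!2!8!] = √(153600)
  +(−1)^0/∏(0,1,5,2,0,3)! = 1/1440  (running 1/1440)
  +(−1)^1/∏(1,0,4,1,1,4)! = -1/576  (running -1/960)
⟨..|..⟩ = √(153600)·(-1/960) = -0.408248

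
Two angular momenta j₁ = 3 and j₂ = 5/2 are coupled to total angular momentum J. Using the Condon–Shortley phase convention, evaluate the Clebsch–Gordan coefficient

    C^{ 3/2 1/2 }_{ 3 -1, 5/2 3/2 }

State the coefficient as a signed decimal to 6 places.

-0.483046  (= −√(7/30))

√[4·4!2!1!/8! · 2!4!4!1!2!1!] = √(384/35)
  +(−1)^3/∏(3,1,1,1,1,0)! = -1/6  (running -1/6)
  +(−1)^4/∏(4,0,0,0,2,1)! = 1/48  (running -7/48)
⟨..|..⟩ = √(384/35)·(-7/48) = -0.483046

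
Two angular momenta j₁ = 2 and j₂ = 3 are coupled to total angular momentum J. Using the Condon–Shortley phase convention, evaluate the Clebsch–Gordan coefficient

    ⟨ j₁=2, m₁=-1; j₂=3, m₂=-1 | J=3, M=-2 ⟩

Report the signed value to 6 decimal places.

−√(1/4) = -0.500000

triangle: 2!·2!·4!/9! = 96/362880
(j±m)!: 1!·3!·2!·4!·1!·5! = 34560
prefactor² = (2J+1)·Δ·N² = 64
  k=1: −1/(1!·1!·2!·1!·0!·3!) = -1/12
  k=2: +1/(2!·0!·1!·0!·1!·4!) = 1/48
Σ = -1/16  ⇒  CG² = 64·(-1/16)² = 1/4
CG = −√(1/4) = -0.500000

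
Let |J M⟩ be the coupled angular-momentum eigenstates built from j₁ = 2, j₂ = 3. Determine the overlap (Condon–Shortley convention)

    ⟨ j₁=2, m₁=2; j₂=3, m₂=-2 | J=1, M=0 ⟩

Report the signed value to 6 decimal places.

√[3·4!0!2!/7! · 4!0!1!5!1!1!] = √(576/7)
  +(−1)^0/∏(0,4,0,1,0,1)! = 1/24  (running 1/24)
⟨..|..⟩ = √(576/7)·(1/24) = +0.377964

+0.377964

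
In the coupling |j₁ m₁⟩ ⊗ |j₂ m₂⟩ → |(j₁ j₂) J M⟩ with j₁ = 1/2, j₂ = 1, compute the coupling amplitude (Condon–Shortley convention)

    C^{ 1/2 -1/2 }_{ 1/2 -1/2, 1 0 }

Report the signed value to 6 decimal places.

-0.577350

triangle: 1!×0!×1!/3! = 1/6
(j±m)!: 0!×1!×1!×1!×0!×1! = 1
prefactor² = (2J+1)×Δ×N² = 1/3
  k=1: −1/(1!×0!×0!×0!×0!×1!) = -1
Σ = -1  ⇒  CG² = 1/3×(-1)² = 1/3
CG = −√(1/3) = -0.577350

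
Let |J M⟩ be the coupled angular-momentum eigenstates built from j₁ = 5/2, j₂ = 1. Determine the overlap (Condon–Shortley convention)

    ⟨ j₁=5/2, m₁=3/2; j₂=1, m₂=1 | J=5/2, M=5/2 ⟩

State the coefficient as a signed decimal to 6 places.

j₁+j₂−J=1  J+j₁−j₂=4  J−j₁+j₂=1  j₁+j₂+J+1=7
(j₁±m₁, j₂±m₂, J±M) = (4,1,2,0,5,0)
P² = 1152/7
sum k=1..1:
  [1] −1/24 = -1/24
S = -1/24
C² = P²·S² = 2/7 ; C = -0.534522

−√(2/7) = -0.534522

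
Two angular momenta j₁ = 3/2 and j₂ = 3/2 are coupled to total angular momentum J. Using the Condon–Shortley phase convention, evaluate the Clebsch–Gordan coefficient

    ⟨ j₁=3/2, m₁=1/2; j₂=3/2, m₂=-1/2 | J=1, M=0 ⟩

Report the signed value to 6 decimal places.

j₁+j₂−J=2  J+j₁−j₂=1  J−j₁+j₂=1  j₁+j₂+J+1=5
(j₁±m₁, j₂±m₂, J±M) = (2,1,1,2,1,1)
P² = 1/5
sum k=0..1:
  [0] +1/2 = 1/2
  [1] −1/1 = -1
S = -1/2
C² = P²·S² = 1/20 ; C = -0.223607

−√(1/20) = -0.223607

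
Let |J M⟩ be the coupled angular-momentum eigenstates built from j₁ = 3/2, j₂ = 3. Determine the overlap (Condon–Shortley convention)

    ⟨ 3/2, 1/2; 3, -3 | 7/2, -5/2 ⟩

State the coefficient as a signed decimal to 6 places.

+√(8/21) ≈ +0.617213

triangle: 1!*2!*5!/9! = 240/362880
(j±m)!: 2!*1!*0!*6!*1!*6! = 1036800
prefactor² = (2J+1)*Δ*N² = 38400/7
  k=0: +1/(0!*1!*1!*0!*1!*5!) = 1/120
Σ = 1/120  ⇒  CG² = 38400/7*1/120² = 8/21
CG = +√(8/21) = +0.617213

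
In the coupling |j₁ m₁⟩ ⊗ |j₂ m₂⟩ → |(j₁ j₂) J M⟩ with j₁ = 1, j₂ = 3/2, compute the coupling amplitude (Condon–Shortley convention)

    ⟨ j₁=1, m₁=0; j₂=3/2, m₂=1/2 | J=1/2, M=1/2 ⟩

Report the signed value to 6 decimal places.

triangle: 2!·0!·1!/4! = 2/24
(j±m)!: 1!·1!·2!·1!·1!·0! = 2
prefactor² = (2J+1)·Δ·N² = 1/3
  k=1: −1/(1!·1!·0!·1!·0!·0!) = -1
Σ = -1  ⇒  CG² = 1/3·(-1)² = 1/3
CG = −√(1/3) = -0.577350

−√(1/3) = -0.577350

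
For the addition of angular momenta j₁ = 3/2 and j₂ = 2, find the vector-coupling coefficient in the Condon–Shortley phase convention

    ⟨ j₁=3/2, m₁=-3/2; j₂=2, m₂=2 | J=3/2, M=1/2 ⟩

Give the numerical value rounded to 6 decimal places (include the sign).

+√(2/5) ≈ +0.632456

triangle: 2!·1!·2!/6! = 4/720
(j±m)!: 0!·3!·4!·0!·2!·1! = 288
prefactor² = (2J+1)·Δ·N² = 32/5
  k=2: +1/(2!·0!·1!·2!·0!·0!) = 1/4
Σ = 1/4  ⇒  CG² = 32/5·1/4² = 2/5
CG = +√(2/5) = +0.632456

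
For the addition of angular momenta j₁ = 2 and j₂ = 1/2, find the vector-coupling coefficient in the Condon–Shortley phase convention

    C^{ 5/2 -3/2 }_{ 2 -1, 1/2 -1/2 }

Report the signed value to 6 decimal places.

√[6·0!4!1!/6! · 1!3!0!1!1!4!] = √(144/5)
  +(−1)^0/∏(0,0,3,0,1,1)! = 1/6  (running 1/6)
⟨..|..⟩ = √(144/5)·(1/6) = +0.894427

+0.894427  (= +√(4/5))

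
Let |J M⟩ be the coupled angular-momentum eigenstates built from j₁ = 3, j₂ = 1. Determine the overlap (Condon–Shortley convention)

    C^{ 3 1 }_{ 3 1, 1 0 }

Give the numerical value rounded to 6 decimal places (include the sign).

+√(1/12) = +0.288675

triangle: 1!×5!×1!/8! = 120/40320
(j±m)!: 4!×2!×1!×1!×4!×2! = 2304
prefactor² = (2J+1)×Δ×N² = 48
  k=0: +1/(0!×1!×2!×1!×3!×0!) = 1/12
  k=1: −1/(1!×0!×1!×0!×4!×1!) = -1/24
Σ = 1/24  ⇒  CG² = 48×1/24² = 1/12
CG = +√(1/12) = +0.288675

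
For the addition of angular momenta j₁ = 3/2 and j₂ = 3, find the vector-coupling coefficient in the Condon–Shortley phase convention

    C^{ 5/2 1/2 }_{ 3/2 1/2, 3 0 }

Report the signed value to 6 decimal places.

√[6·2!1!4!/8! · 2!1!3!3!3!2!] = √(216/35)
  +(−1)^0/∏(0,2,1,3,0,1)! = 1/12  (running 1/12)
  +(−1)^1/∏(1,1,0,2,1,2)! = -1/4  (running -1/6)
⟨..|..⟩ = √(216/35)·(-1/6) = -0.414039

−√(6/35) ≈ -0.414039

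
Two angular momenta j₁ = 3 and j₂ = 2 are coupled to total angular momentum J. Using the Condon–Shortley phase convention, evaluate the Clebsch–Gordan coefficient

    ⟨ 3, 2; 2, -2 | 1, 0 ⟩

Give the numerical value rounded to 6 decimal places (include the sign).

j₁+j₂−J=4  J+j₁−j₂=2  J−j₁+j₂=0  j₁+j₂+J+1=7
(j₁±m₁, j₂±m₂, J±M) = (5,1,0,4,1,1)
P² = 576/7
sum k=0..0:
  [0] +1/24 = 1/24
S = 1/24
C² = P²·S² = 1/7 ; C = +0.377964

+0.377964  (= +√(1/7))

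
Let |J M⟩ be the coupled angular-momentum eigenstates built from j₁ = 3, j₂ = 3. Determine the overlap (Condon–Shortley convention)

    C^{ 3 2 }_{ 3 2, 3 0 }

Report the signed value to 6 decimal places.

triangle: 3!·3!·3!/10! = 216/3628800
(j±m)!: 5!·1!·3!·3!·5!·1! = 518400
prefactor² = (2J+1)·Δ·N² = 216
  k=0: +1/(0!·3!·1!·3!·2!·0!) = 1/72
  k=1: −1/(1!·2!·0!·2!·3!·1!) = -1/24
Σ = -1/36  ⇒  CG² = 216·(-1/36)² = 1/6
CG = −√(1/6) = -0.408248

-0.408248  (= −√(1/6))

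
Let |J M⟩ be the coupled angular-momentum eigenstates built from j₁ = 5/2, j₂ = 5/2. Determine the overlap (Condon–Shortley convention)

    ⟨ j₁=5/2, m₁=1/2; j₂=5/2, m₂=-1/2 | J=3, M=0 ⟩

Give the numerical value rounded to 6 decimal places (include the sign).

−√(4/45) = -0.298142

√[7·2!3!3!/9! · 3!2!2!3!3!3!] = √(36/5)
  +(−1)^0/∏(0,2,2,2,1,1)! = 1/8  (running 1/8)
  +(−1)^1/∏(1,1,1,1,2,2)! = -1/4  (running -1/8)
  +(−1)^2/∏(2,0,0,0,3,3)! = 1/72  (running -1/9)
⟨..|..⟩ = √(36/5)·(-1/9) = -0.298142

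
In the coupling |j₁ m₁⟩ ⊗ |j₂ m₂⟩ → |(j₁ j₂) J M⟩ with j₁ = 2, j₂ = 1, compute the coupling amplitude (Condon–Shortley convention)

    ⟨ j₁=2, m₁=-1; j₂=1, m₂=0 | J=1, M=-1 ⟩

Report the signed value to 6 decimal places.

−√(3/10) = -0.547723

√[3·2!2!0!/5! · 1!3!1!1!0!2!] = √(6/5)
  +(−1)^1/∏(1,1,2,0,0,0)! = -1/2  (running -1/2)
⟨..|..⟩ = √(6/5)·(-1/2) = -0.547723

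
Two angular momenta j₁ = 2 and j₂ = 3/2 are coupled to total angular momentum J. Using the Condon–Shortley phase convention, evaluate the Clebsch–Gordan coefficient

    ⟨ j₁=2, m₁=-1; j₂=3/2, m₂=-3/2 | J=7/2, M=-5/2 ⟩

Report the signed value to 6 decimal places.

j₁+j₂−J=0  J+j₁−j₂=4  J−j₁+j₂=3  j₁+j₂+J+1=8
(j₁±m₁, j₂±m₂, J±M) = (1,3,0,3,1,6)
P² = 5184/7
sum k=0..0:
  [0] +1/36 = 1/36
S = 1/36
C² = P²·S² = 4/7 ; C = +0.755929

+0.755929  (= +√(4/7))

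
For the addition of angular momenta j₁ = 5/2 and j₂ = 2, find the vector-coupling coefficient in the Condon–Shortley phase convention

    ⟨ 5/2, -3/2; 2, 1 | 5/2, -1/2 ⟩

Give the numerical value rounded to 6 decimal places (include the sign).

j₁+j₂−J=2  J+j₁−j₂=3  J−j₁+j₂=2  j₁+j₂+J+1=8
(j₁±m₁, j₂±m₂, J±M) = (1,4,3,1,2,3)
P² = 216/35
sum k=1..2:
  [1] −1/12 = -1/12
  [2] +1/4 = 1/4
S = 1/6
C² = P²·S² = 6/35 ; C = +0.414039

+0.414039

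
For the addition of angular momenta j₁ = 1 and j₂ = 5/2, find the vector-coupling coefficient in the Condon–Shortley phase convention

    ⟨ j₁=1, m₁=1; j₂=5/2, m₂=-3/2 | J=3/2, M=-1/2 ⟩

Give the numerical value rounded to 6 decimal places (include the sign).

√[4·2!0!3!/6! · 2!0!1!4!1!2!] = √(32/5)
  +(−1)^0/∏(0,2,0,1,0,2)! = 1/4  (running 1/4)
⟨..|..⟩ = √(32/5)·(1/4) = +0.632456

+√(2/5) ≈ +0.632456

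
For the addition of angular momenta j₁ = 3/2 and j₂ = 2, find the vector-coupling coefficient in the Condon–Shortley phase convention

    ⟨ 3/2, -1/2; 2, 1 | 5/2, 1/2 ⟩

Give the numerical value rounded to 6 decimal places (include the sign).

√[6·1!2!3!/7! · 1!2!3!1!3!2!] = √(72/35)
  +(−1)^0/∏(0,1,2,3,0,0)! = 1/12  (running 1/12)
  +(−1)^1/∏(1,0,1,2,1,1)! = -1/2  (running -5/12)
⟨..|..⟩ = √(72/35)·(-5/12) = -0.597614

−√(5/14) = -0.597614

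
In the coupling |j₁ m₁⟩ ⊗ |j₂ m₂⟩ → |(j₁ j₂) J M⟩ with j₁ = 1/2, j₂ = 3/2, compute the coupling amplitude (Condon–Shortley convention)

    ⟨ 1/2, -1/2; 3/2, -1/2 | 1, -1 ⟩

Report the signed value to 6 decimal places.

j₁+j₂−J=1  J+j₁−j₂=0  J−j₁+j₂=2  j₁+j₂+J+1=4
(j₁±m₁, j₂±m₂, J±M) = (0,1,1,2,0,2)
P² = 1
sum k=1..1:
  [1] −1/2 = -1/2
S = -1/2
C² = P²·S² = 1/4 ; C = -0.500000

−√(1/4) = -0.500000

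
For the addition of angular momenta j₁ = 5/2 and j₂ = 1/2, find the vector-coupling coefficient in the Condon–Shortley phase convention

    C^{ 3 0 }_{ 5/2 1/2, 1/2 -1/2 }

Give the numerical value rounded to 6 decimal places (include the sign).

j₁+j₂−J=0  J+j₁−j₂=5  J−j₁+j₂=1  j₁+j₂+J+1=7
(j₁±m₁, j₂±m₂, J±M) = (3,2,0,1,3,3)
P² = 72
sum k=0..0:
  [0] +1/12 = 1/12
S = 1/12
C² = P²·S² = 1/2 ; C = +0.707107

+0.707107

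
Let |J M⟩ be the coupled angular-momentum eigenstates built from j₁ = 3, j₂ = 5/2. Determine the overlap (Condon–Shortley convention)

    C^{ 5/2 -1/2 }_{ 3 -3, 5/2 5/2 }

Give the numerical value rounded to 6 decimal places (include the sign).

√[6·3!3!2!/9! · 0!6!5!0!2!3!] = √(8640/7)
  +(−1)^3/∏(3,0,3,2,0,0)! = -1/72  (running -1/72)
⟨..|..⟩ = √(8640/7)·(-1/72) = -0.487950

-0.487950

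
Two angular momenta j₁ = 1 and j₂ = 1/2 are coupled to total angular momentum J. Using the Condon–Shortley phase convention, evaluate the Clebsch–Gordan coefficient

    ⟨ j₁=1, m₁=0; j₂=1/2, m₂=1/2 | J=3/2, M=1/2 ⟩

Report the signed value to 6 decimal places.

j₁+j₂−J=0  J+j₁−j₂=2  J−j₁+j₂=1  j₁+j₂+J+1=4
(j₁±m₁, j₂±m₂, J±M) = (1,1,1,0,2,1)
P² = 2/3
sum k=0..0:
  [0] +1/1 = 1
S = 1
C² = P²·S² = 2/3 ; C = +0.816497

+√(2/3) ≈ +0.816497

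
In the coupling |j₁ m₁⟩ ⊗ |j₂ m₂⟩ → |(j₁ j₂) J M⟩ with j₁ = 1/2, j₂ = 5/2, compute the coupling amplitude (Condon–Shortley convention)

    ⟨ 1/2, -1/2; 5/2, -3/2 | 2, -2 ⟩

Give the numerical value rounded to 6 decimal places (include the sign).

-0.408248

triangle: 1!·0!·4!/6! = 24/720
(j±m)!: 0!·1!·1!·4!·0!·4! = 576
prefactor² = (2J+1)·Δ·N² = 96
  k=1: −1/(1!·0!·0!·0!·0!·4!) = -1/24
Σ = -1/24  ⇒  CG² = 96·(-1/24)² = 1/6
CG = −√(1/6) = -0.408248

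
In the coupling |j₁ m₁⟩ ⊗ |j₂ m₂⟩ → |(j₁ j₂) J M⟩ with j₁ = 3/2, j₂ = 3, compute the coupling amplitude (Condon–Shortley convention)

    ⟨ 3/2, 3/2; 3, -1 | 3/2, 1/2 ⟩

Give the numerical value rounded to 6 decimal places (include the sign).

+√(4/35) ≈ +0.338062

√[4·3!0!3!/7! · 3!0!2!4!2!1!] = √(576/35)
  +(−1)^0/∏(0,3,0,2,0,1)! = 1/12  (running 1/12)
⟨..|..⟩ = √(576/35)·(1/12) = +0.338062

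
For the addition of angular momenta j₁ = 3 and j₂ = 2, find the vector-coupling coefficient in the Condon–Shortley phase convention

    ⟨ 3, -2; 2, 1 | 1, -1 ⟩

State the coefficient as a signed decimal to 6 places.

√[3·4!2!0!/7! · 1!5!3!1!0!2!] = √(288/7)
  +(−1)^3/∏(3,1,2,0,0,0)! = -1/12  (running -1/12)
⟨..|..⟩ = √(288/7)·(-1/12) = -0.534522

-0.534522  (= −√(2/7))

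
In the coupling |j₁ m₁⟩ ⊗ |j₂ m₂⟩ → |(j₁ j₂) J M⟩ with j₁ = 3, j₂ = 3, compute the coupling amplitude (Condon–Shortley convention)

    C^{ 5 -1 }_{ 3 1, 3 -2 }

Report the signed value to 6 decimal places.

+√(9/28) ≈ +0.566947

√[11·1!5!5!/12! · 4!2!1!5!4!6!] = √(230400/7)
  +(−1)^0/∏(0,1,2,1,3,4)! = 1/288  (running 1/288)
  +(−1)^1/∏(1,0,1,0,4,5)! = -1/2880  (running 1/320)
⟨..|..⟩ = √(230400/7)·(1/320) = +0.566947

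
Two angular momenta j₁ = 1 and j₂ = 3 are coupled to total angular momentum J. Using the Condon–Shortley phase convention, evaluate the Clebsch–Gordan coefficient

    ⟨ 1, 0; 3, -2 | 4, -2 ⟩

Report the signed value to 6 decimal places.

+√(3/7) ≈ +0.654654

√[9·0!2!6!/9! · 1!1!1!5!2!6!] = √(43200/7)
  +(−1)^0/∏(0,0,1,1,1,5)! = 1/120  (running 1/120)
⟨..|..⟩ = √(43200/7)·(1/120) = +0.654654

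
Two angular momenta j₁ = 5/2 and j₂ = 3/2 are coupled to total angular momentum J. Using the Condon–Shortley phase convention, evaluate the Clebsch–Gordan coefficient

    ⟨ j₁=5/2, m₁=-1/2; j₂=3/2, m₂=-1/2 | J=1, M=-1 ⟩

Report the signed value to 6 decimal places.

triangle: 3!*2!*0!/6! = 12/720
(j±m)!: 2!*3!*1!*2!*0!*2! = 48
prefactor² = (2J+1)*Δ*N² = 12/5
  k=1: −1/(1!*2!*2!*0!*0!*0!) = -1/4
Σ = -1/4  ⇒  CG² = 12/5*(-1/4)² = 3/20
CG = −√(3/20) = -0.387298

−√(3/20) = -0.387298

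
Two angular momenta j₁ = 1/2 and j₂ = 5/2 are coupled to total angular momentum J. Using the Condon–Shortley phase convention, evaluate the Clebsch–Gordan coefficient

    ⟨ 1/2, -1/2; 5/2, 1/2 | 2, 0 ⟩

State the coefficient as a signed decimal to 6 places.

-0.707107  (= −√(1/2))

j₁+j₂−J=1  J+j₁−j₂=0  J−j₁+j₂=4  j₁+j₂+J+1=6
(j₁±m₁, j₂±m₂, J±M) = (0,1,3,2,2,2)
P² = 8
sum k=1..1:
  [1] −1/4 = -1/4
S = -1/4
C² = P²·S² = 1/2 ; C = -0.707107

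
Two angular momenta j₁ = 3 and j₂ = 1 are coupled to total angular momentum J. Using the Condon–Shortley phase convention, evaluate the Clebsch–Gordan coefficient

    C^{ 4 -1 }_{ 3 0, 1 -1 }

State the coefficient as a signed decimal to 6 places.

+√(5/14) = +0.597614

triangle: 0!*6!*2!/9! = 1440/362880
(j±m)!: 3!*3!*0!*2!*3!*5! = 51840
prefactor² = (2J+1)*Δ*N² = 12960/7
  k=0: +1/(0!*0!*3!*0!*3!*2!) = 1/72
Σ = 1/72  ⇒  CG² = 12960/7*1/72² = 5/14
CG = +√(5/14) = +0.597614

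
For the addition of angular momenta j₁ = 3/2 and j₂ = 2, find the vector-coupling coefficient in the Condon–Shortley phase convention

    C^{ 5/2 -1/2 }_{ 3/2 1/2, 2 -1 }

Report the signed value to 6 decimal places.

j₁+j₂−J=1  J+j₁−j₂=2  J−j₁+j₂=3  j₁+j₂+J+1=7
(j₁±m₁, j₂±m₂, J±M) = (2,1,1,3,2,3)
P² = 72/35
sum k=0..1:
  [0] +1/2 = 1/2
  [1] −1/12 = -1/12
S = 5/12
C² = P²·S² = 5/14 ; C = +0.597614

+√(5/14) = +0.597614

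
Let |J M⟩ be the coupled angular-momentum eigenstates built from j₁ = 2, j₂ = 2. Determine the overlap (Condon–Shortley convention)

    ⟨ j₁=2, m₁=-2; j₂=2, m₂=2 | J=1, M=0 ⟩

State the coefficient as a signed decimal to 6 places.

-0.632456  (= −√(2/5))

triangle: 3!*1!*1!/6! = 6/720
(j±m)!: 0!*4!*4!*0!*1!*1! = 576
prefactor² = (2J+1)*Δ*N² = 72/5
  k=3: −1/(3!*0!*1!*1!*0!*0!) = -1/6
Σ = -1/6  ⇒  CG² = 72/5*(-1/6)² = 2/5
CG = −√(2/5) = -0.632456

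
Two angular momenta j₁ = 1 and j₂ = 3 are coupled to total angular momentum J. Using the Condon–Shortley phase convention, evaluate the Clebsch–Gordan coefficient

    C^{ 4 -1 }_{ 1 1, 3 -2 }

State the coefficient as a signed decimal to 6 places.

+0.327327  (= +√(3/28))

√[9·0!2!6!/9! · 2!0!1!5!3!5!] = √(43200/7)
  +(−1)^0/∏(0,0,0,1,2,5)! = 1/240  (running 1/240)
⟨..|..⟩ = √(43200/7)·(1/240) = +0.327327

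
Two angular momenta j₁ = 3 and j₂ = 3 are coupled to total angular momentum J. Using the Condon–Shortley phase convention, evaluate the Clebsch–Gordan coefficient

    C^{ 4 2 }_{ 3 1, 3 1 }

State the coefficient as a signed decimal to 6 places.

j₁+j₂−J=2  J+j₁−j₂=4  J−j₁+j₂=4  j₁+j₂+J+1=11
(j₁±m₁, j₂±m₂, J±M) = (4,2,4,2,6,2)
P² = 331776/385
sum k=0..2:
  [0] +1/192 = 1/192
  [1] −1/36 = -1/36
  [2] +1/192 = 1/192
S = -5/288
C² = P²·S² = 20/77 ; C = -0.509647

-0.509647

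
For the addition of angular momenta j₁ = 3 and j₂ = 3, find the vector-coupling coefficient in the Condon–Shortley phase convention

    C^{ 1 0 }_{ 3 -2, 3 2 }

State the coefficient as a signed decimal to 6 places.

triangle: 5!×1!×1!/8! = 120/40320
(j±m)!: 1!×5!×5!×1!×1!×1! = 14400
prefactor² = (2J+1)×Δ×N² = 900/7
  k=4: +1/(4!×1!×1!×1!×0!×0!) = 1/24
  k=5: −1/(5!×0!×0!×0!×1!×1!) = -1/120
Σ = 1/30  ⇒  CG² = 900/7×1/30² = 1/7
CG = +√(1/7) = +0.377964

+0.377964  (= +√(1/7))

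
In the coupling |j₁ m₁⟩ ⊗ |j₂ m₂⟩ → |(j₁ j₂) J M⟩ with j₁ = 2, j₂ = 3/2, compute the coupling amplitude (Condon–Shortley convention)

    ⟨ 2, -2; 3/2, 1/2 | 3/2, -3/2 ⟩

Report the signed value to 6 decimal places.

√[4·2!2!1!/6! · 0!4!2!1!0!3!] = √(32/5)
  +(−1)^2/∏(2,0,2,0,0,1)! = 1/4  (running 1/4)
⟨..|..⟩ = √(32/5)·(1/4) = +0.632456

+0.632456  (= +√(2/5))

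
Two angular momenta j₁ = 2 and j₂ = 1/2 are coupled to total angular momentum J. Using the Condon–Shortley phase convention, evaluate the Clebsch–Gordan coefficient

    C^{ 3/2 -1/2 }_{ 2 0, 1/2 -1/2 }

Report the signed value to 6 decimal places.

triangle: 1!*3!*0!/5! = 6/120
(j±m)!: 2!*2!*0!*1!*1!*2! = 8
prefactor² = (2J+1)*Δ*N² = 8/5
  k=0: +1/(0!*1!*2!*0!*1!*0!) = 1/2
Σ = 1/2  ⇒  CG² = 8/5*1/2² = 2/5
CG = +√(2/5) = +0.632456

+√(2/5) ≈ +0.632456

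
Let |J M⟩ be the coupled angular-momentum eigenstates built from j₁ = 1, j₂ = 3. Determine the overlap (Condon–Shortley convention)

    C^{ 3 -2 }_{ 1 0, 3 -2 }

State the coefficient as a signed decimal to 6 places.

√[7·1!1!5!/8! · 1!1!1!5!1!5!] = √(300)
  +(−1)^0/∏(0,1,1,1,0,4)! = 1/24  (running 1/24)
  +(−1)^1/∏(1,0,0,0,1,5)! = -1/120  (running 1/30)
⟨..|..⟩ = √(300)·(1/30) = +0.577350

+√(1/3) ≈ +0.577350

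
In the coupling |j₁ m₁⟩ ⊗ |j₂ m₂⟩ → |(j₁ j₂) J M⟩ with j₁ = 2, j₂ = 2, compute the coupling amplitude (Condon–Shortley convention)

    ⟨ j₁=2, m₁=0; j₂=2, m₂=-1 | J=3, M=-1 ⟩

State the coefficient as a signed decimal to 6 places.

j₁+j₂−J=1  J+j₁−j₂=3  J−j₁+j₂=3  j₁+j₂+J+1=8
(j₁±m₁, j₂±m₂, J±M) = (2,2,1,3,2,4)
P² = 36/5
sum k=0..1:
  [0] +1/4 = 1/4
  [1] −1/12 = -1/12
S = 1/6
C² = P²·S² = 1/5 ; C = +0.447214

+√(1/5) = +0.447214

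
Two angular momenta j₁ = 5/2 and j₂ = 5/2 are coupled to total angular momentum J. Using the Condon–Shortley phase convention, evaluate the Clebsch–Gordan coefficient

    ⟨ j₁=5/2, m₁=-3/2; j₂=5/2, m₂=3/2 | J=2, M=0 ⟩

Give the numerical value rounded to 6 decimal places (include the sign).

√[5·3!2!2!/8! · 1!4!4!1!2!2!] = √(48/7)
  +(−1)^2/∏(2,1,2,2,0,0)! = 1/8  (running 1/8)
  +(−1)^3/∏(3,0,1,1,1,1)! = -1/6  (running -1/24)
⟨..|..⟩ = √(48/7)·(-1/24) = -0.109109

-0.109109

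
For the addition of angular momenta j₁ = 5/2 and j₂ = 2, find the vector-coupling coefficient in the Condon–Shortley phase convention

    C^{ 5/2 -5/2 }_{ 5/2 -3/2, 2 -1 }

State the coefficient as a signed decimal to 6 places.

-0.654654

j₁+j₂−J=2  J+j₁−j₂=3  J−j₁+j₂=2  j₁+j₂+J+1=8
(j₁±m₁, j₂±m₂, J±M) = (1,4,1,3,0,5)
P² = 432/7
sum k=1..1:
  [1] −1/12 = -1/12
S = -1/12
C² = P²·S² = 3/7 ; C = -0.654654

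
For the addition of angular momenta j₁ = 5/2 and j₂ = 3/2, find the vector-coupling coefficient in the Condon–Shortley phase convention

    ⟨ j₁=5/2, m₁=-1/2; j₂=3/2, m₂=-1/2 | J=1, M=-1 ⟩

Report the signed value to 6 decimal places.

−√(3/20) ≈ -0.387298

√[3·3!2!0!/6! · 2!3!1!2!0!2!] = √(12/5)
  +(−1)^1/∏(1,2,2,0,0,0)! = -1/4  (running -1/4)
⟨..|..⟩ = √(12/5)·(-1/4) = -0.387298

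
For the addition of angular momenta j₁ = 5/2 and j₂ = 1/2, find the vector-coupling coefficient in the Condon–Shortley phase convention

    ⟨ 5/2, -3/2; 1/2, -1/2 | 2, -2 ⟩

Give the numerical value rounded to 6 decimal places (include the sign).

j₁+j₂−J=1  J+j₁−j₂=4  J−j₁+j₂=0  j₁+j₂+J+1=6
(j₁±m₁, j₂±m₂, J±M) = (1,4,0,1,0,4)
P² = 96
sum k=0..0:
  [0] +1/24 = 1/24
S = 1/24
C² = P²·S² = 1/6 ; C = +0.408248

+√(1/6) ≈ +0.408248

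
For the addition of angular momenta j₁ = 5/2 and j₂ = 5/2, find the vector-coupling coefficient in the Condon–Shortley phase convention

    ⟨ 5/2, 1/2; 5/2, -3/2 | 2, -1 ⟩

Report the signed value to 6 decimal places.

-0.377964

√[5·3!2!2!/8! · 3!2!1!4!1!3!] = √(36/7)
  +(−1)^0/∏(0,3,2,1,0,1)! = 1/12  (running 1/12)
  +(−1)^1/∏(1,2,1,0,1,2)! = -1/4  (running -1/6)
⟨..|..⟩ = √(36/7)·(-1/6) = -0.377964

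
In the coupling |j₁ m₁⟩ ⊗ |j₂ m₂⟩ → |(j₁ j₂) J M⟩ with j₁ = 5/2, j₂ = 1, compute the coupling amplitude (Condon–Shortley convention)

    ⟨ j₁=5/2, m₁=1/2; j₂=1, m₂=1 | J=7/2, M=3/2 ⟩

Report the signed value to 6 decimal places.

√[8·0!5!2!/8! · 3!2!2!0!5!2!] = √(1920/7)
  +(−1)^0/∏(0,0,2,2,3,0)! = 1/24  (running 1/24)
⟨..|..⟩ = √(1920/7)·(1/24) = +0.690066

+0.690066  (= +√(10/21))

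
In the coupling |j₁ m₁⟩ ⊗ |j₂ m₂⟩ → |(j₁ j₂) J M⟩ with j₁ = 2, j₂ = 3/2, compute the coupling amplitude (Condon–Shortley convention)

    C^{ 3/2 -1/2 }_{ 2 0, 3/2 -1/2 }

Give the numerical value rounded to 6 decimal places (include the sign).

-0.447214

√[4·2!2!1!/6! · 2!2!1!2!1!2!] = √(16/45)
  +(−1)^0/∏(0,2,2,1,0,0)! = 1/4  (running 1/4)
  +(−1)^1/∏(1,1,1,0,1,1)! = -1  (running -3/4)
⟨..|..⟩ = √(16/45)·(-3/4) = -0.447214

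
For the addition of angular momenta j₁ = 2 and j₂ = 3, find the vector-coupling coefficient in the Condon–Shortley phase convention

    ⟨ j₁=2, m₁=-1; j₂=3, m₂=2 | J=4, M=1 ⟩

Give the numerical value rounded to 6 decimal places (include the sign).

-0.591608

j₁+j₂−J=1  J+j₁−j₂=3  J−j₁+j₂=5  j₁+j₂+J+1=10
(j₁±m₁, j₂±m₂, J±M) = (1,3,5,1,5,3)
P² = 6480/7
sum k=0..1:
  [0] +1/720 = 1/720
  [1] −1/48 = -1/48
S = -7/360
C² = P²·S² = 7/20 ; C = -0.591608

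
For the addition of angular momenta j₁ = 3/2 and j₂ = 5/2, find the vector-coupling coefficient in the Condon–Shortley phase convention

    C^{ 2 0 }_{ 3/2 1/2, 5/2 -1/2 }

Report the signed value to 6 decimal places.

-0.267261

triangle: 2!*1!*3!/7! = 12/5040
(j±m)!: 2!*1!*2!*3!*2!*2! = 96
prefactor² = (2J+1)*Δ*N² = 8/7
  k=0: +1/(0!*2!*1!*2!*0!*1!) = 1/4
  k=1: −1/(1!*1!*0!*1!*1!*2!) = -1/2
Σ = -1/4  ⇒  CG² = 8/7*(-1/4)² = 1/14
CG = −√(1/14) = -0.267261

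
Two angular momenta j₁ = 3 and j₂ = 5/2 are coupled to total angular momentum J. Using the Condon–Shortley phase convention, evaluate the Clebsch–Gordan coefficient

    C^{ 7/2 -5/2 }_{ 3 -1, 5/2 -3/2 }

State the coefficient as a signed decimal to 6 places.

√[8·2!4!3!/10! · 2!4!1!4!1!6!] = √(18432/35)
  +(−1)^0/∏(0,2,4,1,0,2)! = 1/96  (running 1/96)
  +(−1)^1/∏(1,1,3,0,1,3)! = -1/36  (running -5/288)
⟨..|..⟩ = √(18432/35)·(-5/288) = -0.398410

-0.398410  (= −√(10/63))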